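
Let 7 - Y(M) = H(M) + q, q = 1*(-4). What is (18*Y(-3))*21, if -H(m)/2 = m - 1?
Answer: 1134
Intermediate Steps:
H(m) = 2 - 2*m (H(m) = -2*(m - 1) = -2*(-1 + m) = 2 - 2*m)
q = -4
Y(M) = 9 + 2*M (Y(M) = 7 - ((2 - 2*M) - 4) = 7 - (-2 - 2*M) = 7 + (2 + 2*M) = 9 + 2*M)
(18*Y(-3))*21 = (18*(9 + 2*(-3)))*21 = (18*(9 - 6))*21 = (18*3)*21 = 54*21 = 1134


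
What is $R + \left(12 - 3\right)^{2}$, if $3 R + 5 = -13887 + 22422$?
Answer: $\frac{8773}{3} \approx 2924.3$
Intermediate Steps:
$R = \frac{8530}{3}$ ($R = - \frac{5}{3} + \frac{-13887 + 22422}{3} = - \frac{5}{3} + \frac{1}{3} \cdot 8535 = - \frac{5}{3} + 2845 = \frac{8530}{3} \approx 2843.3$)
$R + \left(12 - 3\right)^{2} = \frac{8530}{3} + \left(12 - 3\right)^{2} = \frac{8530}{3} + 9^{2} = \frac{8530}{3} + 81 = \frac{8773}{3}$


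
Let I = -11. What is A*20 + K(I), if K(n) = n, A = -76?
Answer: -1531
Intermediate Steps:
A*20 + K(I) = -76*20 - 11 = -1520 - 11 = -1531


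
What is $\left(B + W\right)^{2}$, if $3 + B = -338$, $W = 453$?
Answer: $12544$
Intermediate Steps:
$B = -341$ ($B = -3 - 338 = -341$)
$\left(B + W\right)^{2} = \left(-341 + 453\right)^{2} = 112^{2} = 12544$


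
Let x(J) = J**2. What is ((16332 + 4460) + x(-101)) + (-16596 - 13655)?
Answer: 742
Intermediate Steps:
((16332 + 4460) + x(-101)) + (-16596 - 13655) = ((16332 + 4460) + (-101)**2) + (-16596 - 13655) = (20792 + 10201) - 30251 = 30993 - 30251 = 742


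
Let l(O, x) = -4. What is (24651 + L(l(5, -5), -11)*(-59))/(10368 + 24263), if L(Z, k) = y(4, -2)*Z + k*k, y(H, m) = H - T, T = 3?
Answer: 17748/34631 ≈ 0.51249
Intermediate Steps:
y(H, m) = -3 + H (y(H, m) = H - 1*3 = H - 3 = -3 + H)
L(Z, k) = Z + k**2 (L(Z, k) = (-3 + 4)*Z + k*k = 1*Z + k**2 = Z + k**2)
(24651 + L(l(5, -5), -11)*(-59))/(10368 + 24263) = (24651 + (-4 + (-11)**2)*(-59))/(10368 + 24263) = (24651 + (-4 + 121)*(-59))/34631 = (24651 + 117*(-59))*(1/34631) = (24651 - 6903)*(1/34631) = 17748*(1/34631) = 17748/34631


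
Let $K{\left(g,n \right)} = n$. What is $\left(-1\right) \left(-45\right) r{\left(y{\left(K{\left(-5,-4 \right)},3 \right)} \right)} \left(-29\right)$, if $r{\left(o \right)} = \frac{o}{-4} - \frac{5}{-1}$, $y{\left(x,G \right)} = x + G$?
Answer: $- \frac{27405}{4} \approx -6851.3$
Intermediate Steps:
$y{\left(x,G \right)} = G + x$
$r{\left(o \right)} = 5 - \frac{o}{4}$ ($r{\left(o \right)} = o \left(- \frac{1}{4}\right) - -5 = - \frac{o}{4} + 5 = 5 - \frac{o}{4}$)
$\left(-1\right) \left(-45\right) r{\left(y{\left(K{\left(-5,-4 \right)},3 \right)} \right)} \left(-29\right) = \left(-1\right) \left(-45\right) \left(5 - \frac{3 - 4}{4}\right) \left(-29\right) = 45 \left(5 - - \frac{1}{4}\right) \left(-29\right) = 45 \left(5 + \frac{1}{4}\right) \left(-29\right) = 45 \cdot \frac{21}{4} \left(-29\right) = \frac{945}{4} \left(-29\right) = - \frac{27405}{4}$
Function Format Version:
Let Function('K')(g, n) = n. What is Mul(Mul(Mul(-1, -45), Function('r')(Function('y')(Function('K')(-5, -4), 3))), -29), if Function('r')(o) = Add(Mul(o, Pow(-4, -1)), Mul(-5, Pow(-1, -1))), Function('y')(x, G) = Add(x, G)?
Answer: Rational(-27405, 4) ≈ -6851.3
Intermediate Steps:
Function('y')(x, G) = Add(G, x)
Function('r')(o) = Add(5, Mul(Rational(-1, 4), o)) (Function('r')(o) = Add(Mul(o, Rational(-1, 4)), Mul(-5, -1)) = Add(Mul(Rational(-1, 4), o), 5) = Add(5, Mul(Rational(-1, 4), o)))
Mul(Mul(Mul(-1, -45), Function('r')(Function('y')(Function('K')(-5, -4), 3))), -29) = Mul(Mul(Mul(-1, -45), Add(5, Mul(Rational(-1, 4), Add(3, -4)))), -29) = Mul(Mul(45, Add(5, Mul(Rational(-1, 4), -1))), -29) = Mul(Mul(45, Add(5, Rational(1, 4))), -29) = Mul(Mul(45, Rational(21, 4)), -29) = Mul(Rational(945, 4), -29) = Rational(-27405, 4)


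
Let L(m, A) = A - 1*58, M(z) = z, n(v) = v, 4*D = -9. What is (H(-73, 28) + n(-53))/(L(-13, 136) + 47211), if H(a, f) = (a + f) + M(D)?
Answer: -401/189156 ≈ -0.0021199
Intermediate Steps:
D = -9/4 (D = (¼)*(-9) = -9/4 ≈ -2.2500)
L(m, A) = -58 + A (L(m, A) = A - 58 = -58 + A)
H(a, f) = -9/4 + a + f (H(a, f) = (a + f) - 9/4 = -9/4 + a + f)
(H(-73, 28) + n(-53))/(L(-13, 136) + 47211) = ((-9/4 - 73 + 28) - 53)/((-58 + 136) + 47211) = (-189/4 - 53)/(78 + 47211) = -401/4/47289 = -401/4*1/47289 = -401/189156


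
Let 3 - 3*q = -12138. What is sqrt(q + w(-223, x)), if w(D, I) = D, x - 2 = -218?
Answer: 4*sqrt(239) ≈ 61.839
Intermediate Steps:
q = 4047 (q = 1 - 1/3*(-12138) = 1 + 4046 = 4047)
x = -216 (x = 2 - 218 = -216)
sqrt(q + w(-223, x)) = sqrt(4047 - 223) = sqrt(3824) = 4*sqrt(239)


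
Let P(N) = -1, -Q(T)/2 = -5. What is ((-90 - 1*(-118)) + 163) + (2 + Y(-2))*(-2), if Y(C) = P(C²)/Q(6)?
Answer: 936/5 ≈ 187.20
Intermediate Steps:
Q(T) = 10 (Q(T) = -2*(-5) = 10)
Y(C) = -⅒ (Y(C) = -1/10 = -1*⅒ = -⅒)
((-90 - 1*(-118)) + 163) + (2 + Y(-2))*(-2) = ((-90 - 1*(-118)) + 163) + (2 - ⅒)*(-2) = ((-90 + 118) + 163) + (19/10)*(-2) = (28 + 163) - 19/5 = 191 - 19/5 = 936/5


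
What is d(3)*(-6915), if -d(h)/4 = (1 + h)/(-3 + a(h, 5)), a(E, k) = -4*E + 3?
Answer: -9220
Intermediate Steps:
a(E, k) = 3 - 4*E
d(h) = (1 + h)/h (d(h) = -4*(1 + h)/(-3 + (3 - 4*h)) = -4*(1 + h)/((-4*h)) = -4*(1 + h)*(-1/(4*h)) = -(-1)*(1 + h)/h = (1 + h)/h)
d(3)*(-6915) = ((1 + 3)/3)*(-6915) = ((⅓)*4)*(-6915) = (4/3)*(-6915) = -9220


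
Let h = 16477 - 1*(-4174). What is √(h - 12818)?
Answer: √7833 ≈ 88.504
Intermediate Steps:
h = 20651 (h = 16477 + 4174 = 20651)
√(h - 12818) = √(20651 - 12818) = √7833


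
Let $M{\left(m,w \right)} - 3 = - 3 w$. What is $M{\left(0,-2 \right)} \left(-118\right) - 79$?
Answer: $-1141$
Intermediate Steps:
$M{\left(m,w \right)} = 3 - 3 w$
$M{\left(0,-2 \right)} \left(-118\right) - 79 = \left(3 - -6\right) \left(-118\right) - 79 = \left(3 + 6\right) \left(-118\right) - 79 = 9 \left(-118\right) - 79 = -1062 - 79 = -1141$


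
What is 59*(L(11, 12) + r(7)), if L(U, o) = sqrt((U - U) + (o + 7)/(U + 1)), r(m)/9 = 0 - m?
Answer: -3717 + 59*sqrt(57)/6 ≈ -3642.8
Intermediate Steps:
r(m) = -9*m (r(m) = 9*(0 - m) = 9*(-m) = -9*m)
L(U, o) = sqrt((7 + o)/(1 + U)) (L(U, o) = sqrt(0 + (7 + o)/(1 + U)) = sqrt((7 + o)/(1 + U)))
59*(L(11, 12) + r(7)) = 59*(sqrt((7 + 12)/(1 + 11)) - 9*7) = 59*(sqrt(19/12) - 63) = 59*(sqrt(57)/6 - 63) = 59*(-63 + sqrt(57)/6) = -3717 + 59*sqrt(57)/6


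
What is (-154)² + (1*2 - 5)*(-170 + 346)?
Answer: 23188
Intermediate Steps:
(-154)² + (1*2 - 5)*(-170 + 346) = 23716 + (2 - 5)*176 = 23716 - 3*176 = 23716 - 528 = 23188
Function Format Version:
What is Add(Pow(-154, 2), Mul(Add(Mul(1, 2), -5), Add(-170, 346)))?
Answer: 23188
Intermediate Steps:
Add(Pow(-154, 2), Mul(Add(Mul(1, 2), -5), Add(-170, 346))) = Add(23716, Mul(Add(2, -5), 176)) = Add(23716, Mul(-3, 176)) = Add(23716, -528) = 23188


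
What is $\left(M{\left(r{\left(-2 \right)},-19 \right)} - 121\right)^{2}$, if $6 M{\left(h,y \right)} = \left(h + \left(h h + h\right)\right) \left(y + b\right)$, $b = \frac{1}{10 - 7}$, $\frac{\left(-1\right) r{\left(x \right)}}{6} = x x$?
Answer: $\frac{27994681}{9} \approx 3.1105 \cdot 10^{6}$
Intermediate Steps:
$r{\left(x \right)} = - 6 x^{2}$ ($r{\left(x \right)} = - 6 x x = - 6 x^{2}$)
$b = \frac{1}{3} \approx 0.33333$
$M{\left(h,y \right)} = \frac{\left(\frac{1}{3} + y\right) \left(h^{2} + 2 h\right)}{6}$ ($M{\left(h,y \right)} = \frac{\left(h + \left(h h + h\right)\right) \left(y + \frac{1}{3}\right)}{6} = \frac{\left(h + \left(h^{2} + h\right)\right) \left(\frac{1}{3} + y\right)}{6} = \frac{\left(h + \left(h + h^{2}\right)\right) \left(\frac{1}{3} + y\right)}{6} = \frac{\left(h^{2} + 2 h\right) \left(\frac{1}{3} + y\right)}{6} = \frac{\left(\frac{1}{3} + y\right) \left(h^{2} + 2 h\right)}{6}$)
$\left(M{\left(r{\left(-2 \right)},-19 \right)} - 121\right)^{2} = \left(\frac{- 6 \left(-2\right)^{2} \left(2 - 6 \left(-2\right)^{2} + 6 \left(-19\right) + 3 \left(- 6 \left(-2\right)^{2}\right) \left(-19\right)\right)}{18} - 121\right)^{2} = \left(\frac{\left(-6\right) 4 \left(2 - 24 - 114 + 3 \left(\left(-6\right) 4\right) \left(-19\right)\right)}{18} - 121\right)^{2} = \left(\frac{1}{18} \left(-24\right) \left(2 - 24 - 114 + 3 \left(-24\right) \left(-19\right)\right) - 121\right)^{2} = \left(\frac{1}{18} \left(-24\right) \left(2 - 24 - 114 + 1368\right) - 121\right)^{2} = \left(\frac{1}{18} \left(-24\right) 1232 - 121\right)^{2} = \left(- \frac{4928}{3} - 121\right)^{2} = \left(- \frac{5291}{3}\right)^{2} = \frac{27994681}{9}$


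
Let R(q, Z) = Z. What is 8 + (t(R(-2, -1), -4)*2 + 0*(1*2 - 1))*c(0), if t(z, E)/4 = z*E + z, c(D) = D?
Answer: 8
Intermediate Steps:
t(z, E) = 4*z + 4*E*z (t(z, E) = 4*(z*E + z) = 4*(E*z + z) = 4*(z + E*z) = 4*z + 4*E*z)
8 + (t(R(-2, -1), -4)*2 + 0*(1*2 - 1))*c(0) = 8 + ((4*(-1)*(1 - 4))*2 + 0*(1*2 - 1))*0 = 8 + ((4*(-1)*(-3))*2 + 0*(2 - 1))*0 = 8 + (12*2 + 0*1)*0 = 8 + (24 + 0)*0 = 8 + 24*0 = 8 + 0 = 8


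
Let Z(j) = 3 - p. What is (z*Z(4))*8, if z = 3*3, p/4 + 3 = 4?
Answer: -72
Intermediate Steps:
p = 4 (p = -12 + 4*4 = -12 + 16 = 4)
z = 9
Z(j) = -1 (Z(j) = 3 - 1*4 = 3 - 4 = -1)
(z*Z(4))*8 = (9*(-1))*8 = -9*8 = -72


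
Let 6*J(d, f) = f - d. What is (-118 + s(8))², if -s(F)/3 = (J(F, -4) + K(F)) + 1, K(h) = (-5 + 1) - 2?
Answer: 9409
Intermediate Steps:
K(h) = -6 (K(h) = -4 - 2 = -6)
J(d, f) = -d/6 + f/6 (J(d, f) = (f - d)/6 = -d/6 + f/6)
s(F) = 17 + F/2 (s(F) = -3*(((-F/6 + (⅙)*(-4)) - 6) + 1) = -3*(((-F/6 - ⅔) - 6) + 1) = -3*(((-⅔ - F/6) - 6) + 1) = -3*((-20/3 - F/6) + 1) = -3*(-17/3 - F/6) = 17 + F/2)
(-118 + s(8))² = (-118 + (17 + (½)*8))² = (-118 + (17 + 4))² = (-118 + 21)² = (-97)² = 9409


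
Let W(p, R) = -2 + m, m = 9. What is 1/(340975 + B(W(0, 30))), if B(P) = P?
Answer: 1/340982 ≈ 2.9327e-6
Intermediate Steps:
W(p, R) = 7 (W(p, R) = -2 + 9 = 7)
1/(340975 + B(W(0, 30))) = 1/(340975 + 7) = 1/340982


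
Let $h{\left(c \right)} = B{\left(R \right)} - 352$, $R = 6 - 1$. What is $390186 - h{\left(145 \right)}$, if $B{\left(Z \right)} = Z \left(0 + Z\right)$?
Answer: $390513$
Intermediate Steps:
$R = 5$ ($R = 6 - 1 = 5$)
$B{\left(Z \right)} = Z^{2}$ ($B{\left(Z \right)} = Z Z = Z^{2}$)
$h{\left(c \right)} = -327$ ($h{\left(c \right)} = 5^{2} - 352 = 25 - 352 = -327$)
$390186 - h{\left(145 \right)} = 390186 - -327 = 390186 + 327 = 390513$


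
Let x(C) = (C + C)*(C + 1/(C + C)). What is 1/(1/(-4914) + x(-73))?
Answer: 4914/52378325 ≈ 9.3817e-5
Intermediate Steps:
x(C) = 2*C*(C + 1/(2*C)) (x(C) = (2*C)*(C + 1/(2*C)) = 2*C*(C + 1/(2*C)))
1/(1/(-4914) + x(-73)) = 1/(1/(-4914) + (1 + 2*(-73)**2)) = 1/(-1/4914 + (1 + 2*5329)) = 1/(-1/4914 + (1 + 10658)) = 1/(-1/4914 + 10659) = 1/(52378325/4914) = 4914/52378325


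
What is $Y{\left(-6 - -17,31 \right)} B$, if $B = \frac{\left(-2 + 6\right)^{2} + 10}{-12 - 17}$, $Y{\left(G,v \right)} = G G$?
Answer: $- \frac{3146}{29} \approx -108.48$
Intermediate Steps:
$Y{\left(G,v \right)} = G^{2}$
$B = - \frac{26}{29}$ ($B = \frac{4^{2} + 10}{-29} = \left(16 + 10\right) \left(- \frac{1}{29}\right) = 26 \left(- \frac{1}{29}\right) = - \frac{26}{29} \approx -0.89655$)
$Y{\left(-6 - -17,31 \right)} B = \left(-6 - -17\right)^{2} \left(- \frac{26}{29}\right) = \left(-6 + 17\right)^{2} \left(- \frac{26}{29}\right) = 11^{2} \left(- \frac{26}{29}\right) = 121 \left(- \frac{26}{29}\right) = - \frac{3146}{29}$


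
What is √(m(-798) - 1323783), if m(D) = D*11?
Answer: I*√1332561 ≈ 1154.4*I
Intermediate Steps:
m(D) = 11*D
√(m(-798) - 1323783) = √(11*(-798) - 1323783) = √(-8778 - 1323783) = √(-1332561) = I*√1332561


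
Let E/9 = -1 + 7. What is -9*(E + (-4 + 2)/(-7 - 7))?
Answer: -3411/7 ≈ -487.29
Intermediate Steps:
E = 54 (E = 9*(-1 + 7) = 9*6 = 54)
-9*(E + (-4 + 2)/(-7 - 7)) = -9*(54 + (-4 + 2)/(-7 - 7)) = -9*(54 - 2/(-14)) = -9*(54 - 2*(-1/14)) = -9*(54 + ⅐) = -9*379/7 = -3411/7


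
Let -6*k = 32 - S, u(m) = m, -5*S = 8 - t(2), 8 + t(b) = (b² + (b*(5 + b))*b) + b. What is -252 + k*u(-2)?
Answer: -3638/15 ≈ -242.53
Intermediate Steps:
t(b) = -8 + b + b² + b²*(5 + b) (t(b) = -8 + ((b² + (b*(5 + b))*b) + b) = -8 + ((b² + b²*(5 + b)) + b) = -8 + (b + b² + b²*(5 + b)) = -8 + b + b² + b²*(5 + b))
S = 18/5 (S = -(8 - (-8 + 2 + 2³ + 6*2²))/5 = -(8 - (-8 + 2 + 8 + 6*4))/5 = -(8 - (-8 + 2 + 8 + 24))/5 = -(8 - 1*26)/5 = -(8 - 26)/5 = -⅕*(-18) = 18/5 ≈ 3.6000)
k = -71/15 (k = -(32 - 1*18/5)/6 = -(32 - 18/5)/6 = -⅙*142/5 = -71/15 ≈ -4.7333)
-252 + k*u(-2) = -252 - 71/15*(-2) = -252 + 142/15 = -3638/15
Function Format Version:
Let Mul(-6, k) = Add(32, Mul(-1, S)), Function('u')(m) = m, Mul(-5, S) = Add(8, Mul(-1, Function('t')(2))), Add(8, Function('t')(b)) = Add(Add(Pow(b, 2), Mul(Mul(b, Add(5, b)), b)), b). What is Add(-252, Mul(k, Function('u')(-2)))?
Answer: Rational(-3638, 15) ≈ -242.53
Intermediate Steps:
Function('t')(b) = Add(-8, b, Pow(b, 2), Mul(Pow(b, 2), Add(5, b))) (Function('t')(b) = Add(-8, Add(Add(Pow(b, 2), Mul(Mul(b, Add(5, b)), b)), b)) = Add(-8, Add(Add(Pow(b, 2), Mul(Pow(b, 2), Add(5, b))), b)) = Add(-8, Add(b, Pow(b, 2), Mul(Pow(b, 2), Add(5, b)))) = Add(-8, b, Pow(b, 2), Mul(Pow(b, 2), Add(5, b))))
S = Rational(18, 5) (S = Mul(Rational(-1, 5), Add(8, Mul(-1, Add(-8, 2, Pow(2, 3), Mul(6, Pow(2, 2)))))) = Mul(Rational(-1, 5), Add(8, Mul(-1, Add(-8, 2, 8, Mul(6, 4))))) = Mul(Rational(-1, 5), Add(8, Mul(-1, Add(-8, 2, 8, 24)))) = Mul(Rational(-1, 5), Add(8, Mul(-1, 26))) = Mul(Rational(-1, 5), Add(8, -26)) = Mul(Rational(-1, 5), -18) = Rational(18, 5) ≈ 3.6000)
k = Rational(-71, 15) (k = Mul(Rational(-1, 6), Add(32, Mul(-1, Rational(18, 5)))) = Mul(Rational(-1, 6), Add(32, Rational(-18, 5))) = Mul(Rational(-1, 6), Rational(142, 5)) = Rational(-71, 15) ≈ -4.7333)
Add(-252, Mul(k, Function('u')(-2))) = Add(-252, Mul(Rational(-71, 15), -2)) = Add(-252, Rational(142, 15)) = Rational(-3638, 15)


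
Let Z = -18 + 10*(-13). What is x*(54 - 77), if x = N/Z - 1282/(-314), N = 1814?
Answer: 2184195/11618 ≈ 188.00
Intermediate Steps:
Z = -148 (Z = -18 - 130 = -148)
x = -94965/11618 (x = 1814/(-148) - 1282/(-314) = 1814*(-1/148) - 1282*(-1/314) = -907/74 + 641/157 = -94965/11618 ≈ -8.1740)
x*(54 - 77) = -94965*(54 - 77)/11618 = -94965/11618*(-23) = 2184195/11618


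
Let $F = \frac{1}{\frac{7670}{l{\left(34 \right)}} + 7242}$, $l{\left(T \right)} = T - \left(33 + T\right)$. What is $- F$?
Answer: $- \frac{33}{231316} \approx -0.00014266$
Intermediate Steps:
$l{\left(T \right)} = -33$
$F = \frac{33}{231316}$ ($F = \frac{1}{\frac{7670}{-33} + 7242} = \frac{1}{7670 \left(- \frac{1}{33}\right) + 7242} = \frac{1}{- \frac{7670}{33} + 7242} = \frac{1}{\frac{231316}{33}} = \frac{33}{231316} \approx 0.00014266$)
$- F = \left(-1\right) \frac{33}{231316} = - \frac{33}{231316}$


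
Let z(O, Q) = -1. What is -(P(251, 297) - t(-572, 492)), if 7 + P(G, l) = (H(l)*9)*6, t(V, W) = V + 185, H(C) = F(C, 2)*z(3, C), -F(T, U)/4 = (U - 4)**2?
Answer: -1244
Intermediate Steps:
F(T, U) = -4*(-4 + U)**2 (F(T, U) = -4*(U - 4)**2 = -4*(-4 + U)**2)
H(C) = 16 (H(C) = -4*(-4 + 2)**2*(-1) = -4*(-2)**2*(-1) = -4*4*(-1) = -16*(-1) = 16)
t(V, W) = 185 + V
P(G, l) = 857 (P(G, l) = -7 + (16*9)*6 = -7 + 144*6 = -7 + 864 = 857)
-(P(251, 297) - t(-572, 492)) = -(857 - (185 - 572)) = -(857 - 1*(-387)) = -(857 + 387) = -1*1244 = -1244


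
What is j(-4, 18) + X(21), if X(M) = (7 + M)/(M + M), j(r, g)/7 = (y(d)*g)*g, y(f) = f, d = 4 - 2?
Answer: 13610/3 ≈ 4536.7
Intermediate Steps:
d = 2
j(r, g) = 14*g**2 (j(r, g) = 7*((2*g)*g) = 7*(2*g**2) = 14*g**2)
X(M) = (7 + M)/(2*M) (X(M) = (7 + M)/((2*M)) = (7 + M)*(1/(2*M)) = (7 + M)/(2*M))
j(-4, 18) + X(21) = 14*18**2 + (1/2)*(7 + 21)/21 = 14*324 + (1/2)*(1/21)*28 = 4536 + 2/3 = 13610/3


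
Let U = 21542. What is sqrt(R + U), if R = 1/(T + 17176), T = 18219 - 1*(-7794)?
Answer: 3*sqrt(4464674579219)/43189 ≈ 146.77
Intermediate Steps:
T = 26013 (T = 18219 + 7794 = 26013)
R = 1/43189 (R = 1/(26013 + 17176) = 1/43189 ≈ 2.3154e-5)
sqrt(R + U) = sqrt(1/43189 + 21542) = sqrt(930377439/43189) = 3*sqrt(4464674579219)/43189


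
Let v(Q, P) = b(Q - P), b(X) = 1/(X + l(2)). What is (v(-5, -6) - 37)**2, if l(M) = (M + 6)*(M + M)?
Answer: 1488400/1089 ≈ 1366.8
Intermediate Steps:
l(M) = 2*M*(6 + M) (l(M) = (6 + M)*(2*M) = 2*M*(6 + M))
b(X) = 1/(32 + X) (b(X) = 1/(X + 2*2*(6 + 2)) = 1/(X + 2*2*8) = 1/(X + 32) = 1/(32 + X))
v(Q, P) = 1/(32 + Q - P) (v(Q, P) = 1/(32 + (Q - P)) = 1/(32 + Q - P))
(v(-5, -6) - 37)**2 = (1/(32 - 5 - 1*(-6)) - 37)**2 = (1/(32 - 5 + 6) - 37)**2 = (1/33 - 37)**2 = (-1220/33)**2 = 1488400/1089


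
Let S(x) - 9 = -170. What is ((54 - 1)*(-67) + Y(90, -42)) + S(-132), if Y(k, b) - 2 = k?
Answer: -3620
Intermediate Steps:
S(x) = -161 (S(x) = 9 - 170 = -161)
Y(k, b) = 2 + k
((54 - 1)*(-67) + Y(90, -42)) + S(-132) = ((54 - 1)*(-67) + (2 + 90)) - 161 = (53*(-67) + 92) - 161 = (-3551 + 92) - 161 = -3459 - 161 = -3620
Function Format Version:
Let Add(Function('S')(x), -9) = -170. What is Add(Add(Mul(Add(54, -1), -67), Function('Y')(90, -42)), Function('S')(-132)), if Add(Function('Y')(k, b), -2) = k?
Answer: -3620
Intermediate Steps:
Function('S')(x) = -161 (Function('S')(x) = Add(9, -170) = -161)
Function('Y')(k, b) = Add(2, k)
Add(Add(Mul(Add(54, -1), -67), Function('Y')(90, -42)), Function('S')(-132)) = Add(Add(Mul(Add(54, -1), -67), Add(2, 90)), -161) = Add(Add(Mul(53, -67), 92), -161) = Add(Add(-3551, 92), -161) = Add(-3459, -161) = -3620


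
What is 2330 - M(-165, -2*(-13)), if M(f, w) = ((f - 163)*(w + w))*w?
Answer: 445786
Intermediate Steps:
M(f, w) = 2*w²*(-163 + f) (M(f, w) = ((-163 + f)*(2*w))*w = (2*w*(-163 + f))*w = 2*w²*(-163 + f))
2330 - M(-165, -2*(-13)) = 2330 - 2*(-2*(-13))²*(-163 - 165) = 2330 - 2*26²*(-328) = 2330 - 2*676*(-328) = 2330 - 1*(-443456) = 2330 + 443456 = 445786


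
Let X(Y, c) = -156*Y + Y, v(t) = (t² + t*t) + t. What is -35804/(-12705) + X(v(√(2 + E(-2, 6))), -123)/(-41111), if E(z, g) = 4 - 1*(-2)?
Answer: 214778092/74616465 + 310*√2/41111 ≈ 2.8891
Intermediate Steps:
E(z, g) = 6 (E(z, g) = 4 + 2 = 6)
v(t) = t + 2*t² (v(t) = (t² + t²) + t = 2*t² + t = t + 2*t²)
X(Y, c) = -155*Y
-35804/(-12705) + X(v(√(2 + E(-2, 6))), -123)/(-41111) = -35804/(-12705) - 155*√(2 + 6)*(1 + 2*√(2 + 6))/(-41111) = -35804*(-1/12705) - 155*√8*(1 + 2*√8)*(-1/41111) = 35804/12705 - 155*2*√2*(1 + 2*(2*√2))*(-1/41111) = 35804/12705 - 155*2*√2*(1 + 4*√2)*(-1/41111) = 35804/12705 - 310*√2*(1 + 4*√2)*(-1/41111) = 35804/12705 + 310*√2*(1 + 4*√2)/41111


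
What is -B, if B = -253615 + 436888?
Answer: -183273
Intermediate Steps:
B = 183273
-B = -1*183273 = -183273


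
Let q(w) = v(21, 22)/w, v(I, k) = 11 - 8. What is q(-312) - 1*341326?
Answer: -35497905/104 ≈ -3.4133e+5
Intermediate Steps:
v(I, k) = 3
q(w) = 3/w
q(-312) - 1*341326 = 3/(-312) - 1*341326 = 3*(-1/312) - 341326 = -1/104 - 341326 = -35497905/104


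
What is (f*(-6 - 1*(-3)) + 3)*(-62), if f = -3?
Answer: -744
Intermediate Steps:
(f*(-6 - 1*(-3)) + 3)*(-62) = (-3*(-6 - 1*(-3)) + 3)*(-62) = (-3*(-6 + 3) + 3)*(-62) = (-3*(-3) + 3)*(-62) = (9 + 3)*(-62) = 12*(-62) = -744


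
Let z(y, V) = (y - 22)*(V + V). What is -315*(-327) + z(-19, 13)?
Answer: 101939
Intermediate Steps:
z(y, V) = 2*V*(-22 + y) (z(y, V) = (-22 + y)*(2*V) = 2*V*(-22 + y))
-315*(-327) + z(-19, 13) = -315*(-327) + 2*13*(-22 - 19) = 103005 + 2*13*(-41) = 103005 - 1066 = 101939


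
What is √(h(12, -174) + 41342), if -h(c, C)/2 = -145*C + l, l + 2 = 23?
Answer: 2*I*√2290 ≈ 95.708*I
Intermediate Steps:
l = 21 (l = -2 + 23 = 21)
h(c, C) = -42 + 290*C (h(c, C) = -2*(-145*C + 21) = -2*(21 - 145*C) = -42 + 290*C)
√(h(12, -174) + 41342) = √((-42 + 290*(-174)) + 41342) = √((-42 - 50460) + 41342) = √(-50502 + 41342) = √(-9160) = 2*I*√2290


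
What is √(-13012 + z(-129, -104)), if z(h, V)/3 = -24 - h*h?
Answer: I*√63007 ≈ 251.01*I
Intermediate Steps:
z(h, V) = -72 - 3*h² (z(h, V) = 3*(-24 - h*h) = 3*(-24 - h²) = -72 - 3*h²)
√(-13012 + z(-129, -104)) = √(-13012 + (-72 - 3*(-129)²)) = √(-13012 + (-72 - 3*16641)) = √(-13012 + (-72 - 49923)) = √(-13012 - 49995) = √(-63007) = I*√63007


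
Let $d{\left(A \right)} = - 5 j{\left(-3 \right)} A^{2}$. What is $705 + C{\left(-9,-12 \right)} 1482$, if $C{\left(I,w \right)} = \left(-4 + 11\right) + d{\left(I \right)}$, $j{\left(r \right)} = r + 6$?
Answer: $-1789551$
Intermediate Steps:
$j{\left(r \right)} = 6 + r$
$d{\left(A \right)} = - 15 A^{2}$ ($d{\left(A \right)} = - 5 \left(6 - 3\right) A^{2} = - 5 \cdot 3 A^{2} = - 15 A^{2}$)
$C{\left(I,w \right)} = 7 - 15 I^{2}$ ($C{\left(I,w \right)} = \left(-4 + 11\right) - 15 I^{2} = 7 - 15 I^{2}$)
$705 + C{\left(-9,-12 \right)} 1482 = 705 + \left(7 - 15 \left(-9\right)^{2}\right) 1482 = 705 + \left(7 - 1215\right) 1482 = 705 - 1790256 = -1789551$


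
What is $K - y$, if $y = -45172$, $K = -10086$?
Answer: $35086$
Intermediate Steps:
$K - y = -10086 - -45172 = -10086 + 45172 = 35086$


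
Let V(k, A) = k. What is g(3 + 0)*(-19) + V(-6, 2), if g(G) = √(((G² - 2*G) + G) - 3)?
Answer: -6 - 19*√3 ≈ -38.909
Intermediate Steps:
g(G) = √(-3 + G² - G) (g(G) = √((G² - G) - 3) = √(-3 + G² - G))
g(3 + 0)*(-19) + V(-6, 2) = √(-3 + (3 + 0)² - (3 + 0))*(-19) - 6 = √(-3 + 3² - 1*3)*(-19) - 6 = √(-3 + 9 - 3)*(-19) - 6 = √3*(-19) - 6 = -19*√3 - 6 = -6 - 19*√3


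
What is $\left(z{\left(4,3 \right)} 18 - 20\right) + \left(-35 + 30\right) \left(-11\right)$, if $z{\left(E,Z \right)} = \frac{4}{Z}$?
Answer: $59$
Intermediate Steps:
$\left(z{\left(4,3 \right)} 18 - 20\right) + \left(-35 + 30\right) \left(-11\right) = \left(\frac{4}{3} \cdot 18 - 20\right) + \left(-35 + 30\right) \left(-11\right) = \left(4 \cdot \frac{1}{3} \cdot 18 - 20\right) - -55 = \left(\frac{4}{3} \cdot 18 - 20\right) + 55 = \left(24 - 20\right) + 55 = 4 + 55 = 59$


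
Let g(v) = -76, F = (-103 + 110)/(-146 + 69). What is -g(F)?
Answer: 76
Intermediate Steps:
F = -1/11 (F = 7/(-77) = 7*(-1/77) = -1/11 ≈ -0.090909)
-g(F) = -1*(-76) = 76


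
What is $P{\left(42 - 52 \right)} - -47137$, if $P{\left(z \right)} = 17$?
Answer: $47154$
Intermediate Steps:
$P{\left(42 - 52 \right)} - -47137 = 17 - -47137 = 17 + 47137 = 47154$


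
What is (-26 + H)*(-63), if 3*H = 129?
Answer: -1071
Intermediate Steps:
H = 43 (H = (⅓)*129 = 43)
(-26 + H)*(-63) = (-26 + 43)*(-63) = 17*(-63) = -1071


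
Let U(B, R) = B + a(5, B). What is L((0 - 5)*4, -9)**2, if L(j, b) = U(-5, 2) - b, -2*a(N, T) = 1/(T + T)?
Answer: 6561/400 ≈ 16.402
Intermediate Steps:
a(N, T) = -1/(4*T) (a(N, T) = -1/(2*(T + T)) = -1/(2*T)/2 = -1/(4*T))
U(B, R) = B - 1/(4*B)
L(j, b) = -99/20 - b (L(j, b) = (-5 - 1/4/(-5)) - b = (-5 - 1/4*(-1/5)) - b = (-5 + 1/20) - b = -99/20 - b)
L((0 - 5)*4, -9)**2 = (-99/20 - 1*(-9))**2 = (-99/20 + 9)**2 = (81/20)**2 = 6561/400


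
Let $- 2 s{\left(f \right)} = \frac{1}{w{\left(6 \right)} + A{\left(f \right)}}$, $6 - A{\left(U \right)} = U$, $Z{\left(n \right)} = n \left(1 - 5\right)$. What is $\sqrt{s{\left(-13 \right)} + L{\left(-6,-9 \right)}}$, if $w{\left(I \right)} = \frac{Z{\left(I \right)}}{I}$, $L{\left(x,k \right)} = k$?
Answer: $\frac{i \sqrt{8130}}{30} \approx 3.0056 i$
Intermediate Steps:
$Z{\left(n \right)} = - 4 n$ ($Z{\left(n \right)} = n \left(-4\right) = - 4 n$)
$A{\left(U \right)} = 6 - U$
$w{\left(I \right)} = -4$ ($w{\left(I \right)} = \frac{\left(-4\right) I}{I} = -4$)
$s{\left(f \right)} = - \frac{1}{2 \left(2 - f\right)}$ ($s{\left(f \right)} = - \frac{1}{2 \left(-4 - \left(-6 + f\right)\right)} = - \frac{1}{2 \left(2 - f\right)}$)
$\sqrt{s{\left(-13 \right)} + L{\left(-6,-9 \right)}} = \sqrt{\frac{1}{2 \left(-2 - 13\right)} - 9} = \sqrt{\frac{1}{2 \left(-15\right)} - 9} = \sqrt{\frac{1}{2} \left(- \frac{1}{15}\right) - 9} = \sqrt{- \frac{1}{30} - 9} = \sqrt{- \frac{271}{30}} = \frac{i \sqrt{8130}}{30}$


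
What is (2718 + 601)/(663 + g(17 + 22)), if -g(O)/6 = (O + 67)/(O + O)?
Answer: 43147/8513 ≈ 5.0684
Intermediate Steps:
g(O) = -3*(67 + O)/O (g(O) = -6*(O + 67)/(O + O) = -6*(67 + O)/(2*O) = -6*(67 + O)*1/(2*O) = -3*(67 + O)/O)
(2718 + 601)/(663 + g(17 + 22)) = (2718 + 601)/(663 + (-3 - 201/(17 + 22))) = 3319/(663 + (-3 - 201/39)) = 3319/(663 + (-3 - 201*1/39)) = 3319/(663 + (-3 - 67/13)) = 3319/(663 - 106/13) = 3319/(8513/13) = 3319*(13/8513) = 43147/8513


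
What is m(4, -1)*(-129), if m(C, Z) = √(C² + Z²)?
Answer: -129*√17 ≈ -531.88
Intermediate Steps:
m(4, -1)*(-129) = √(4² + (-1)²)*(-129) = √(16 + 1)*(-129) = √17*(-129) = -129*√17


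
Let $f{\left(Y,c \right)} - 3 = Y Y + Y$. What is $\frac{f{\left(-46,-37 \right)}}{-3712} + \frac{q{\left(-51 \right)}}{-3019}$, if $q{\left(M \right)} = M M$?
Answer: $- \frac{15913299}{11206528} \approx -1.42$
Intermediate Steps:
$q{\left(M \right)} = M^{2}$
$f{\left(Y,c \right)} = 3 + Y + Y^{2}$ ($f{\left(Y,c \right)} = 3 + \left(Y Y + Y\right) = 3 + \left(Y^{2} + Y\right) = 3 + \left(Y + Y^{2}\right) = 3 + Y + Y^{2}$)
$\frac{f{\left(-46,-37 \right)}}{-3712} + \frac{q{\left(-51 \right)}}{-3019} = \frac{3 - 46 + \left(-46\right)^{2}}{-3712} + \frac{\left(-51\right)^{2}}{-3019} = \left(3 - 46 + 2116\right) \left(- \frac{1}{3712}\right) + 2601 \left(- \frac{1}{3019}\right) = 2073 \left(- \frac{1}{3712}\right) - \frac{2601}{3019} = - \frac{2073}{3712} - \frac{2601}{3019} = - \frac{15913299}{11206528}$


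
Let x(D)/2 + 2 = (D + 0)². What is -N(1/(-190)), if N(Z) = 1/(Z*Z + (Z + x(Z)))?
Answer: 36100/144587 ≈ 0.24968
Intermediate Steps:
x(D) = -4 + 2*D² (x(D) = -4 + 2*(D + 0)² = -4 + 2*D²)
N(Z) = 1/(-4 + Z + 3*Z²) (N(Z) = 1/(Z*Z + (Z + (-4 + 2*Z²))) = 1/(Z² + (-4 + Z + 2*Z²)) = 1/(-4 + Z + 3*Z²))
-N(1/(-190)) = -1/(-4 + 1/(-190) + 3*(1/(-190))²) = -1/(-4 - 1/190 + 3*(-1/190)²) = -1/(-4 - 1/190 + 3*(1/36100)) = -1/(-4 - 1/190 + 3/36100) = -1/(-144587/36100) = -1*(-36100/144587) = 36100/144587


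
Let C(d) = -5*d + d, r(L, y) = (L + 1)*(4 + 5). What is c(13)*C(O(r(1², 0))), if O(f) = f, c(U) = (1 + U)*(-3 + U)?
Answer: -10080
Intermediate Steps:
r(L, y) = 9 + 9*L (r(L, y) = (1 + L)*9 = 9 + 9*L)
C(d) = -4*d
c(13)*C(O(r(1², 0))) = (-3 + 13² - 2*13)*(-4*(9 + 9*1²)) = (-3 + 169 - 26)*(-4*(9 + 9*1)) = 140*(-4*(9 + 9)) = 140*(-4*18) = 140*(-72) = -10080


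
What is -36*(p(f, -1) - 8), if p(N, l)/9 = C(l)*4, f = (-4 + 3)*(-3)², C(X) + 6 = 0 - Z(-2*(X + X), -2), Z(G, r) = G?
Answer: 13248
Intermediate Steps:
C(X) = -6 + 4*X (C(X) = -6 + (0 - (-2)*(X + X)) = -6 + (0 - (-2)*2*X) = -6 + (0 - (-4)*X) = -6 + (0 + 4*X) = -6 + 4*X)
f = -9 (f = -1*9 = -9)
p(N, l) = -216 + 144*l (p(N, l) = 9*((-6 + 4*l)*4) = 9*(-24 + 16*l) = -216 + 144*l)
-36*(p(f, -1) - 8) = -36*((-216 + 144*(-1)) - 8) = -36*((-216 - 144) - 8) = -36*(-360 - 8) = -36*(-368) = 13248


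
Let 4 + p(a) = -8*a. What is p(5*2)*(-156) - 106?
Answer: 12998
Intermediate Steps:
p(a) = -4 - 8*a
p(5*2)*(-156) - 106 = (-4 - 40*2)*(-156) - 106 = (-4 - 8*10)*(-156) - 106 = (-4 - 80)*(-156) - 106 = -84*(-156) - 106 = 13104 - 106 = 12998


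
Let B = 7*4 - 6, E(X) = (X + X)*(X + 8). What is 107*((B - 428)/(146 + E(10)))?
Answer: -21721/253 ≈ -85.854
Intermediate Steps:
E(X) = 2*X*(8 + X) (E(X) = (2*X)*(8 + X) = 2*X*(8 + X))
B = 22 (B = 28 - 6 = 22)
107*((B - 428)/(146 + E(10))) = 107*((22 - 428)/(146 + 2*10*(8 + 10))) = 107*(-406/(146 + 2*10*18)) = 107*(-406/(146 + 360)) = 107*(-406/506) = 107*(-406*1/506) = 107*(-203/253) = -21721/253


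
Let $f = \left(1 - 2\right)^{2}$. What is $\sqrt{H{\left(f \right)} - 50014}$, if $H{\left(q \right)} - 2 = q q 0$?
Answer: $2 i \sqrt{12503} \approx 223.63 i$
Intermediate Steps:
$f = 1$ ($f = \left(-1\right)^{2} = 1$)
$H{\left(q \right)} = 2$ ($H{\left(q \right)} = 2 + q q 0 = 2 + q 0 = 2 + 0 = 2$)
$\sqrt{H{\left(f \right)} - 50014} = \sqrt{2 - 50014} = \sqrt{-50012} = 2 i \sqrt{12503}$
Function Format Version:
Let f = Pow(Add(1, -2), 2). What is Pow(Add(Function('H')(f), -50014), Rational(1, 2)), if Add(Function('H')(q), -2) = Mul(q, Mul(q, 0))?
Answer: Mul(2, I, Pow(12503, Rational(1, 2))) ≈ Mul(223.63, I)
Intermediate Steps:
f = 1 (f = Pow(-1, 2) = 1)
Function('H')(q) = 2 (Function('H')(q) = Add(2, Mul(q, Mul(q, 0))) = Add(2, Mul(q, 0)) = Add(2, 0) = 2)
Pow(Add(Function('H')(f), -50014), Rational(1, 2)) = Pow(Add(2, -50014), Rational(1, 2)) = Pow(-50012, Rational(1, 2)) = Mul(2, I, Pow(12503, Rational(1, 2)))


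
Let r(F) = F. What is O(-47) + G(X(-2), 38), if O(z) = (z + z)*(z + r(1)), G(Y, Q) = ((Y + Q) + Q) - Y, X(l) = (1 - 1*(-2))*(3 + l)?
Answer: 4400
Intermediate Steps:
X(l) = 9 + 3*l (X(l) = (1 + 2)*(3 + l) = 3*(3 + l) = 9 + 3*l)
G(Y, Q) = 2*Q (G(Y, Q) = ((Q + Y) + Q) - Y = (Y + 2*Q) - Y = 2*Q)
O(z) = 2*z*(1 + z) (O(z) = (z + z)*(z + 1) = (2*z)*(1 + z) = 2*z*(1 + z))
O(-47) + G(X(-2), 38) = 2*(-47)*(1 - 47) + 2*38 = 2*(-47)*(-46) + 76 = 4324 + 76 = 4400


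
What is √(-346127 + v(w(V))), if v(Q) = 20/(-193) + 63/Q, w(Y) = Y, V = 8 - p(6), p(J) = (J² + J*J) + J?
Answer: I*√1289292200710/1930 ≈ 588.33*I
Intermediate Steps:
p(J) = J + 2*J² (p(J) = (J² + J²) + J = 2*J² + J = J + 2*J²)
V = -70 (V = 8 - 6*(1 + 2*6) = 8 - 6*(1 + 12) = 8 - 6*13 = 8 - 1*78 = 8 - 78 = -70)
v(Q) = -20/193 + 63/Q (v(Q) = 20*(-1/193) + 63/Q = -20/193 + 63/Q)
√(-346127 + v(w(V))) = √(-346127 + (-20/193 + 63/(-70))) = √(-346127 + (-20/193 + 63*(-1/70))) = √(-346127 + (-20/193 - 9/10)) = √(-346127 - 1937/1930) = √(-668027047/1930) = I*√1289292200710/1930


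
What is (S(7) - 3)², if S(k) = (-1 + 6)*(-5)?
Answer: 784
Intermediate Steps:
S(k) = -25 (S(k) = 5*(-5) = -25)
(S(7) - 3)² = (-25 - 3)² = (-28)² = 784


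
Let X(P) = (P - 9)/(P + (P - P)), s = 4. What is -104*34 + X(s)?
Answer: -14149/4 ≈ -3537.3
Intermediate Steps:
X(P) = (-9 + P)/P (X(P) = (-9 + P)/(P + 0) = (-9 + P)/P)
-104*34 + X(s) = -104*34 + (-9 + 4)/4 = -3536 + (¼)*(-5) = -3536 - 5/4 = -14149/4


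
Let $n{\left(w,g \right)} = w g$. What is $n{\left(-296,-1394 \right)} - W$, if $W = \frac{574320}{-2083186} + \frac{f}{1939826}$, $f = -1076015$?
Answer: $\frac{119101751265888641}{288644168974} \approx 4.1263 \cdot 10^{5}$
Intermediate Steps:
$n{\left(w,g \right)} = g w$
$W = - \frac{239687160865}{288644168974}$ ($W = \frac{574320}{-2083186} - \frac{1076015}{1939826} = 574320 \left(- \frac{1}{2083186}\right) - \frac{1076015}{1939826} = - \frac{287160}{1041593} - \frac{1076015}{1939826} = - \frac{239687160865}{288644168974} \approx -0.83039$)
$n{\left(-296,-1394 \right)} - W = \left(-1394\right) \left(-296\right) - - \frac{239687160865}{288644168974} = 412624 + \frac{239687160865}{288644168974} = \frac{119101751265888641}{288644168974}$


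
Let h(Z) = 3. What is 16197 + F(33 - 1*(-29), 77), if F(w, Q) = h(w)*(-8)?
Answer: 16173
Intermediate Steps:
F(w, Q) = -24 (F(w, Q) = 3*(-8) = -24)
16197 + F(33 - 1*(-29), 77) = 16197 - 24 = 16173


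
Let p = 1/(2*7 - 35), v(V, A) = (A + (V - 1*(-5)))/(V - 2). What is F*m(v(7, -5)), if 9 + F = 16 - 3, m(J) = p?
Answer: -4/21 ≈ -0.19048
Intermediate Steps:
v(V, A) = (5 + A + V)/(-2 + V) (v(V, A) = (A + (V + 5))/(-2 + V) = (A + (5 + V))/(-2 + V) = (5 + A + V)/(-2 + V))
p = -1/21 (p = 1/(14 - 35) = 1/(-21) = -1/21 ≈ -0.047619)
m(J) = -1/21
F = 4 (F = -9 + (16 - 3) = -9 + 13 = 4)
F*m(v(7, -5)) = 4*(-1/21) = -4/21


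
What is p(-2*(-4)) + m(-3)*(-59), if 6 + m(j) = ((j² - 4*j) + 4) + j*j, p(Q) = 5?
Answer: -1647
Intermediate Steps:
m(j) = -2 - 4*j + 2*j² (m(j) = -6 + (((j² - 4*j) + 4) + j*j) = -6 + ((4 + j² - 4*j) + j²) = -6 + (4 - 4*j + 2*j²) = -2 - 4*j + 2*j²)
p(-2*(-4)) + m(-3)*(-59) = 5 + (-2 - 4*(-3) + 2*(-3)²)*(-59) = 5 + (-2 + 12 + 2*9)*(-59) = 5 + (-2 + 12 + 18)*(-59) = 5 + 28*(-59) = 5 - 1652 = -1647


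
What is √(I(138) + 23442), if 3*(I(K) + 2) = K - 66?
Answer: 2*√5866 ≈ 153.18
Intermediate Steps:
I(K) = -24 + K/3 (I(K) = -2 + (K - 66)/3 = -2 + (-66 + K)/3 = -2 + (-22 + K/3) = -24 + K/3)
√(I(138) + 23442) = √((-24 + (⅓)*138) + 23442) = √((-24 + 46) + 23442) = √(22 + 23442) = √23464 = 2*√5866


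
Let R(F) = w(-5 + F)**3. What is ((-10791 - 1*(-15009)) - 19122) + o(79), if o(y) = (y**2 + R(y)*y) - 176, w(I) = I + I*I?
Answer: 13505356116161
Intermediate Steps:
w(I) = I + I**2
R(F) = (-5 + F)**3*(-4 + F)**3 (R(F) = ((-5 + F)*(1 + (-5 + F)))**3 = ((-5 + F)*(-4 + F))**3 = (-5 + F)**3*(-4 + F)**3)
o(y) = -176 + y**2 + y*(-5 + y)**3*(-4 + y)**3 (o(y) = (y**2 + ((-5 + y)**3*(-4 + y)**3)*y) - 176 = (y**2 + y*(-5 + y)**3*(-4 + y)**3) - 176 = -176 + y**2 + y*(-5 + y)**3*(-4 + y)**3)
((-10791 - 1*(-15009)) - 19122) + o(79) = ((-10791 - 1*(-15009)) - 19122) + (-176 + 79**2 + 79*(-5 + 79)**3*(-4 + 79)**3) = ((-10791 + 15009) - 19122) + (-176 + 6241 + 79*74**3*75**3) = (4218 - 19122) + (-176 + 6241 + 79*405224*421875) = -14904 + (-176 + 6241 + 13505356125000) = -14904 + 13505356131065 = 13505356116161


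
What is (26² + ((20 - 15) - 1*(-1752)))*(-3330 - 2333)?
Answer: -13778079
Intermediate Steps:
(26² + ((20 - 15) - 1*(-1752)))*(-3330 - 2333) = (676 + (5 + 1752))*(-5663) = (676 + 1757)*(-5663) = 2433*(-5663) = -13778079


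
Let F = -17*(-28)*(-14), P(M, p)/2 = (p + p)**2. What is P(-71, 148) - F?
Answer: 181896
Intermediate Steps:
P(M, p) = 8*p**2 (P(M, p) = 2*(p + p)**2 = 2*(2*p)**2 = 2*(4*p**2) = 8*p**2)
F = -6664 (F = 476*(-14) = -6664)
P(-71, 148) - F = 8*148**2 - 1*(-6664) = 8*21904 + 6664 = 175232 + 6664 = 181896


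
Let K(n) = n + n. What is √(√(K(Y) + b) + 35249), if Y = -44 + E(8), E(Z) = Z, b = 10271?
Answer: √(35249 + √10199) ≈ 188.02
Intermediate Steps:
Y = -36 (Y = -44 + 8 = -36)
K(n) = 2*n
√(√(K(Y) + b) + 35249) = √(√(2*(-36) + 10271) + 35249) = √(√(-72 + 10271) + 35249) = √(√10199 + 35249) = √(35249 + √10199)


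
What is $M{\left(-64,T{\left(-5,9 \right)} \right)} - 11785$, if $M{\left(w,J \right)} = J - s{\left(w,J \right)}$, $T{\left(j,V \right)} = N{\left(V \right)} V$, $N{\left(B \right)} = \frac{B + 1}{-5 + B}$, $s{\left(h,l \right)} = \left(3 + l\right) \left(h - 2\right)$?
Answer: $- \frac{20159}{2} \approx -10080.0$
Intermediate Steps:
$s{\left(h,l \right)} = \left(-2 + h\right) \left(3 + l\right)$ ($s{\left(h,l \right)} = \left(3 + l\right) \left(-2 + h\right) = \left(-2 + h\right) \left(3 + l\right)$)
$N{\left(B \right)} = \frac{1 + B}{-5 + B}$
$T{\left(j,V \right)} = \frac{V \left(1 + V\right)}{-5 + V}$ ($T{\left(j,V \right)} = \frac{1 + V}{-5 + V} V = \frac{V \left(1 + V\right)}{-5 + V}$)
$M{\left(w,J \right)} = 6 - 3 w + 3 J - J w$ ($M{\left(w,J \right)} = J - \left(-6 - 2 J + 3 w + w J\right) = J - \left(-6 - 2 J + 3 w + J w\right) = 6 - 3 w + 3 J - J w$)
$M{\left(-64,T{\left(-5,9 \right)} \right)} - 11785 = \left(6 - -192 + 3 \frac{9 \left(1 + 9\right)}{-5 + 9} - \frac{9 \left(1 + 9\right)}{-5 + 9} \left(-64\right)\right) - 11785 = \left(6 + 192 + 3 \cdot 9 \cdot \frac{1}{4} \cdot 10 - 9 \cdot \frac{1}{4} \cdot 10 \left(-64\right)\right) - 11785 = \left(6 + 192 + 3 \cdot \frac{45}{2} - \frac{45}{2} \left(-64\right)\right) - 11785 = \left(6 + 192 + \frac{135}{2} + 1440\right) - 11785 = \frac{3411}{2} - 11785 = - \frac{20159}{2}$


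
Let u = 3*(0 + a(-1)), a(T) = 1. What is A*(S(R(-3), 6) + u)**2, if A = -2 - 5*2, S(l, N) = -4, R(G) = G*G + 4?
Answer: -12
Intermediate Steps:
R(G) = 4 + G**2 (R(G) = G**2 + 4 = 4 + G**2)
A = -12 (A = -2 - 10 = -12)
u = 3 (u = 3*(0 + 1) = 3*1 = 3)
A*(S(R(-3), 6) + u)**2 = -12*(-4 + 3)**2 = -12*(-1)**2 = -12*1 = -12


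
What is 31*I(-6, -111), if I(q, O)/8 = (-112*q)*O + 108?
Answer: -18472032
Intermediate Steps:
I(q, O) = 864 - 896*O*q (I(q, O) = 8*((-112*q)*O + 108) = 8*(-112*O*q + 108) = 8*(108 - 112*O*q) = 864 - 896*O*q)
31*I(-6, -111) = 31*(864 - 896*(-111)*(-6)) = 31*(864 - 596736) = 31*(-595872) = -18472032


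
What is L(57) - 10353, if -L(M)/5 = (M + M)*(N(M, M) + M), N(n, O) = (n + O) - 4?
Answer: -105543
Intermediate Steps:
N(n, O) = -4 + O + n (N(n, O) = (O + n) - 4 = -4 + O + n)
L(M) = -10*M*(-4 + 3*M) (L(M) = -5*(M + M)*((-4 + M + M) + M) = -5*2*M*((-4 + 2*M) + M) = -5*2*M*(-4 + 3*M) = -10*M*(-4 + 3*M))
L(57) - 10353 = 10*57*(4 - 3*57) - 10353 = 10*57*(4 - 171) - 10353 = 10*57*(-167) - 10353 = -95190 - 10353 = -105543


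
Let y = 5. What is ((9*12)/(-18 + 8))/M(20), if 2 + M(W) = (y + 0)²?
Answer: -54/115 ≈ -0.46957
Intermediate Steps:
M(W) = 23 (M(W) = -2 + (5 + 0)² = -2 + 5² = -2 + 25 = 23)
((9*12)/(-18 + 8))/M(20) = ((9*12)/(-18 + 8))/23 = (108/(-10))*(1/23) = (108*(-⅒))*(1/23) = -54/5*1/23 = -54/115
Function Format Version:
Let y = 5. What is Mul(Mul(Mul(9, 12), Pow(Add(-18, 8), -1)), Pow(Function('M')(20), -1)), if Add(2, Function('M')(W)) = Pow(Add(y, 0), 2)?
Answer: Rational(-54, 115) ≈ -0.46957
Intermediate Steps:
Function('M')(W) = 23 (Function('M')(W) = Add(-2, Pow(Add(5, 0), 2)) = Add(-2, Pow(5, 2)) = Add(-2, 25) = 23)
Mul(Mul(Mul(9, 12), Pow(Add(-18, 8), -1)), Pow(Function('M')(20), -1)) = Mul(Mul(Mul(9, 12), Pow(Add(-18, 8), -1)), Pow(23, -1)) = Mul(Mul(108, Pow(-10, -1)), Rational(1, 23)) = Mul(Mul(108, Rational(-1, 10)), Rational(1, 23)) = Mul(Rational(-54, 5), Rational(1, 23)) = Rational(-54, 115)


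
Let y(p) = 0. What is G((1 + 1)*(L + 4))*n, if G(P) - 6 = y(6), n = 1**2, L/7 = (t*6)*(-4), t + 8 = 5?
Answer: 6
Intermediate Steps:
t = -3 (t = -8 + 5 = -3)
L = 504 (L = 7*(-3*6*(-4)) = 7*(-18*(-4)) = 7*72 = 504)
n = 1
G(P) = 6 (G(P) = 6 + 0 = 6)
G((1 + 1)*(L + 4))*n = 6*1 = 6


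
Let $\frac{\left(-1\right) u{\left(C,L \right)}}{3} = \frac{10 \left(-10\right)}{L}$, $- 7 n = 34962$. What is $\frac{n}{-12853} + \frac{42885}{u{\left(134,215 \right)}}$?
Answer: $\frac{11060904675}{359884} \approx 30735.0$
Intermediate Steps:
$n = - \frac{34962}{7}$ ($n = \left(- \frac{1}{7}\right) 34962 = - \frac{34962}{7} \approx -4994.6$)
$u{\left(C,L \right)} = \frac{300}{L}$ ($u{\left(C,L \right)} = - 3 \frac{10 \left(-10\right)}{L} = - 3 \left(- \frac{100}{L}\right) = \frac{300}{L}$)
$\frac{n}{-12853} + \frac{42885}{u{\left(134,215 \right)}} = - \frac{34962}{7 \left(-12853\right)} + \frac{42885}{300 \cdot \frac{1}{215}} = \left(- \frac{34962}{7}\right) \left(- \frac{1}{12853}\right) + \frac{42885}{300 \cdot \frac{1}{215}} = \frac{34962}{89971} + \frac{42885}{\frac{60}{43}} = \frac{34962}{89971} + 42885 \cdot \frac{43}{60} = \frac{34962}{89971} + \frac{122937}{4} = \frac{11060904675}{359884}$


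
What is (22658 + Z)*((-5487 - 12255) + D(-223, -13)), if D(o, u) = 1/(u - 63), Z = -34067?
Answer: 15383815737/76 ≈ 2.0242e+8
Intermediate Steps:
D(o, u) = 1/(-63 + u)
(22658 + Z)*((-5487 - 12255) + D(-223, -13)) = (22658 - 34067)*((-5487 - 12255) + 1/(-63 - 13)) = -11409*(-17742 + 1/(-76)) = -11409*(-17742 - 1/76) = -11409*(-1348393/76) = 15383815737/76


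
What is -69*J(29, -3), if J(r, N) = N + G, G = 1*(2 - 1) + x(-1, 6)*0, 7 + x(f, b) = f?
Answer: 138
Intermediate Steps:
x(f, b) = -7 + f
G = 1 (G = 1*(2 - 1) + (-7 - 1)*0 = 1*1 - 8*0 = 1 + 0 = 1)
J(r, N) = 1 + N (J(r, N) = N + 1 = 1 + N)
-69*J(29, -3) = -69*(1 - 3) = -69*(-2) = 138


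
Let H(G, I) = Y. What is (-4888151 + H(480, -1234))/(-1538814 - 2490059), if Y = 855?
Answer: 4887296/4028873 ≈ 1.2131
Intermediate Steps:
H(G, I) = 855
(-4888151 + H(480, -1234))/(-1538814 - 2490059) = (-4888151 + 855)/(-1538814 - 2490059) = -4887296/(-4028873) = -4887296*(-1/4028873) = 4887296/4028873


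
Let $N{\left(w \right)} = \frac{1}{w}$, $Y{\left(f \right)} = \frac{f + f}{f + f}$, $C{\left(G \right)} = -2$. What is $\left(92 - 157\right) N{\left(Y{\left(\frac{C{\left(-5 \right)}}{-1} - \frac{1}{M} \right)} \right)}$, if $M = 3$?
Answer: $-65$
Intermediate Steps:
$Y{\left(f \right)} = 1$ ($Y{\left(f \right)} = \frac{2 f}{2 f} = 2 f \frac{1}{2 f} = 1$)
$\left(92 - 157\right) N{\left(Y{\left(\frac{C{\left(-5 \right)}}{-1} - \frac{1}{M} \right)} \right)} = \frac{92 - 157}{1} = \left(-65\right) 1 = -65$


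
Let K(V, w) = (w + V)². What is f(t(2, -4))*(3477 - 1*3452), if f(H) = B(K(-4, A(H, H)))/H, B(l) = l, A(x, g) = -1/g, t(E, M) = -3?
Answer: -3025/27 ≈ -112.04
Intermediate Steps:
K(V, w) = (V + w)²
f(H) = (-4 - 1/H)²/H
f(t(2, -4))*(3477 - 1*3452) = ((1 + 4*(-3))²/(-3)³)*(3477 - 1*3452) = (-(1 - 12)²/27)*(3477 - 3452) = -1/27*(-11)²*25 = -1/27*121*25 = -121/27*25 = -3025/27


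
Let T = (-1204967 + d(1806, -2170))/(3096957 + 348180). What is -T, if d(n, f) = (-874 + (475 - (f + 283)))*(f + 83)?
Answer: 4310423/3445137 ≈ 1.2512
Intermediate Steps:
d(n, f) = (-682 - f)*(83 + f) (d(n, f) = (-874 + (475 - (283 + f)))*(83 + f) = (-874 + (475 + (-283 - f)))*(83 + f) = (-874 + (192 - f))*(83 + f) = (-682 - f)*(83 + f))
T = -4310423/3445137 (T = (-1204967 + (-56606 - 1*(-2170)² - 765*(-2170)))/(3096957 + 348180) = (-1204967 + (-56606 - 1*4708900 + 1660050))/3445137 = (-1204967 + (-56606 - 4708900 + 1660050))*(1/3445137) = (-1204967 - 3105456)*(1/3445137) = -4310423*1/3445137 = -4310423/3445137 ≈ -1.2512)
-T = -1*(-4310423/3445137) = 4310423/3445137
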